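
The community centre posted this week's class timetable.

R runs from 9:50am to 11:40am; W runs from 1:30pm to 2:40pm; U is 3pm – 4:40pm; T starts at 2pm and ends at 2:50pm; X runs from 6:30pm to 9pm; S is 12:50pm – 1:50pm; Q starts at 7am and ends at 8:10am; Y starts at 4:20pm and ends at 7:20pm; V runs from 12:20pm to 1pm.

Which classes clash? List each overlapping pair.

Sorted by start: Q, R, V, S, W, T, U, Y, X.
R starts after Q ends, so Q has no further overlaps.
V starts after R ends, so R has no further overlaps.
S starts before V ends → V and S overlap.
W starts after V ends, so V has no further overlaps.
W starts before S ends → S and W overlap.
T starts after S ends, so S has no further overlaps.
T starts before W ends → W and T overlap.
U starts after W ends, so W has no further overlaps.
U starts after T ends, so T has no further overlaps.
Y starts before U ends → U and Y overlap.
X starts after U ends.
X starts before Y ends → Y and X overlap.

S & V, S & W, T & W, U & Y, X & Y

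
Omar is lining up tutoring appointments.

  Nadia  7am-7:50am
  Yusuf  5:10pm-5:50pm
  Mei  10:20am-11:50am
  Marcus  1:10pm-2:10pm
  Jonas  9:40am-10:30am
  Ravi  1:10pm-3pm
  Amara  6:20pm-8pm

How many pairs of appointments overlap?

Sorted by start: Nadia, Jonas, Mei, Ravi, Marcus, Yusuf, Amara.
Jonas starts after Nadia ends — done with Nadia.
Mei starts before Jonas ends → Jonas and Mei overlap.
Ravi starts after Jonas ends — done with Jonas.
Ravi starts after Mei ends — done with Mei.
Marcus starts before Ravi ends → Ravi and Marcus overlap.
Yusuf starts after Ravi ends — done with Ravi.
Yusuf starts after Marcus ends — done with Marcus.
Amara starts after Yusuf ends.
Overlapping pairs: Jonas & Mei, Marcus & Ravi — 2 in total.

2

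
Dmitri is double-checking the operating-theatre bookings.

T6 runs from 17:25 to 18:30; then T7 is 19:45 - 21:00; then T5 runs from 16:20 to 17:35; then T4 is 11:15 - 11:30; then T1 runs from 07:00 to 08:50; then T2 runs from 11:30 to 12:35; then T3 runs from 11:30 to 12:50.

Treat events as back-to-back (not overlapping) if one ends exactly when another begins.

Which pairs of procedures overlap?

T2 & T3, T5 & T6

Check each pair: they overlap iff neither finishes before the other starts.
Sorted by start: T1, T4, T2, T3, T5, T6, T7.
T4 starts after T1 ends, so T1 has no further overlaps.
T2 starts exactly when T4 ends (back-to-back, no overlap), so T4 has no further overlaps.
T3 starts before T2 ends → T2 and T3 overlap.
T5 starts after T2 ends, so T2 has no further overlaps.
T5 starts after T3 ends, so T3 has no further overlaps.
T6 starts before T5 ends → T5 and T6 overlap.
T7 starts after T5 ends.
T7 starts after T6 ends.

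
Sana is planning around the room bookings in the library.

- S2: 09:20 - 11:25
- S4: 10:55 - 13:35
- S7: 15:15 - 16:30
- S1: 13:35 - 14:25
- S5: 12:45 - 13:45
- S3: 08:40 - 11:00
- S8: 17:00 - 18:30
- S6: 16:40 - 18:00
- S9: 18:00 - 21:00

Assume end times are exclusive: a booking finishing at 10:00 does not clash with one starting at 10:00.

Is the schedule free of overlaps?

Check each pair: they overlap iff neither finishes before the other starts.
Sorted by start: S3, S2, S4, S5, S1, S7, S6, S8, S9.
S2 starts before S3 ends → S3 and S2 overlap.
That's a conflict, so the schedule is not conflict-free.

No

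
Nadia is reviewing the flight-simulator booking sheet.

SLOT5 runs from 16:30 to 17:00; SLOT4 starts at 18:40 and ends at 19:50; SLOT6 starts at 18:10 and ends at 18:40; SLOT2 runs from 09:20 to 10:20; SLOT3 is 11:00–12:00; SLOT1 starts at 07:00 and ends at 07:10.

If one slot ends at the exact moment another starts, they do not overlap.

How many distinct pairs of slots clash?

0

Sorted by start: SLOT1, SLOT2, SLOT3, SLOT5, SLOT6, SLOT4.
SLOT2 starts after SLOT1 ends — done with SLOT1.
SLOT3 starts after SLOT2 ends — done with SLOT2.
SLOT5 starts after SLOT3 ends — done with SLOT3.
SLOT6 starts after SLOT5 ends — done with SLOT5.
SLOT4 starts exactly when SLOT6 ends (back-to-back, no overlap).
No pair overlaps.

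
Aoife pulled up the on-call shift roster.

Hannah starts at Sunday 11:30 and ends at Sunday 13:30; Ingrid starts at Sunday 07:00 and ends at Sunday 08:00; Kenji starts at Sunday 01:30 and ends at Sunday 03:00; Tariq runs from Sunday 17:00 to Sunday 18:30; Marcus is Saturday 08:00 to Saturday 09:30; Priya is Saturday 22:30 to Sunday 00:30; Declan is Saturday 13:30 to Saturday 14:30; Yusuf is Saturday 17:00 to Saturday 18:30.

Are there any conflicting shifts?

No

Two intervals overlap when each starts before the other ends.
Sorted by start: Marcus, Declan, Yusuf, Priya, Kenji, Ingrid, Hannah, Tariq.
Declan starts after Marcus ends, so nothing later overlaps Marcus either.
Yusuf starts after Declan ends, so nothing later overlaps Declan either.
Priya starts after Yusuf ends, so nothing later overlaps Yusuf either.
Kenji starts after Priya ends, so nothing later overlaps Priya either.
Ingrid starts after Kenji ends, so nothing later overlaps Kenji either.
Hannah starts after Ingrid ends, so nothing later overlaps Ingrid either.
Tariq starts after Hannah ends.
Every pair is clear; the schedule has no overlaps.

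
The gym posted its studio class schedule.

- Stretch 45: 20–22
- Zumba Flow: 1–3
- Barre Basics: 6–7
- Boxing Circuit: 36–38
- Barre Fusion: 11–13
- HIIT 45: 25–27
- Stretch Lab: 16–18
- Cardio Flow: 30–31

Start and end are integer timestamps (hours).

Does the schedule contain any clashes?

No

Sorted by start: Zumba Flow, Barre Basics, Barre Fusion, Stretch Lab, Stretch 45, HIIT 45, Cardio Flow, Boxing Circuit.
Barre Basics starts after Zumba Flow ends; Zumba Flow is clear from here.
Barre Fusion starts after Barre Basics ends; Barre Basics is clear from here.
Stretch Lab starts after Barre Fusion ends; Barre Fusion is clear from here.
Stretch 45 starts after Stretch Lab ends; Stretch Lab is clear from here.
HIIT 45 starts after Stretch 45 ends; Stretch 45 is clear from here.
Cardio Flow starts after HIIT 45 ends; HIIT 45 is clear from here.
Boxing Circuit starts after Cardio Flow ends.
Every pair is clear; the schedule has no overlaps.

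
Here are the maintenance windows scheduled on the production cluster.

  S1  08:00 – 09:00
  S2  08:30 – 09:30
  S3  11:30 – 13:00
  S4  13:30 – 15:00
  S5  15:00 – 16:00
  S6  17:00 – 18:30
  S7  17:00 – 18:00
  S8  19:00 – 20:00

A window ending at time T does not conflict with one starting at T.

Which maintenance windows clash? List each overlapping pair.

Sorted by start: S1, S2, S3, S4, S5, S6, S7, S8.
S2 starts before S1 ends → S1 and S2 overlap.
S3 starts after S1 ends; S1 is clear from here.
S3 starts after S2 ends; S2 is clear from here.
S4 starts after S3 ends; S3 is clear from here.
S5 starts exactly when S4 ends (back-to-back, no overlap); S4 is clear from here.
S6 starts after S5 ends; S5 is clear from here.
S7 starts before S6 ends → S6 and S7 overlap.
S8 starts after S6 ends.
S8 starts after S7 ends.

S1 & S2, S6 & S7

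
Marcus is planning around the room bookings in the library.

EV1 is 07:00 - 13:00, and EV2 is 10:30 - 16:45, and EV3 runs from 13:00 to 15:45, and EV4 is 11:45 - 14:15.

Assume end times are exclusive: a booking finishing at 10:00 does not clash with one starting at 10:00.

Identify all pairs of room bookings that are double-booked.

EV1 & EV2, EV1 & EV4, EV2 & EV3, EV2 & EV4, EV3 & EV4

Check each pair: they overlap iff neither finishes before the other starts.
Sorted by start: EV1, EV2, EV4, EV3.
EV2 starts before EV1 ends → EV1 and EV2 overlap.
EV4 starts before EV1 ends → EV1 and EV4 overlap.
EV3 starts exactly when EV1 ends (back-to-back, no overlap).
EV4 starts before EV2 ends → EV2 and EV4 overlap.
EV3 starts before EV2 ends → EV2 and EV3 overlap.
EV3 starts before EV4 ends → EV4 and EV3 overlap.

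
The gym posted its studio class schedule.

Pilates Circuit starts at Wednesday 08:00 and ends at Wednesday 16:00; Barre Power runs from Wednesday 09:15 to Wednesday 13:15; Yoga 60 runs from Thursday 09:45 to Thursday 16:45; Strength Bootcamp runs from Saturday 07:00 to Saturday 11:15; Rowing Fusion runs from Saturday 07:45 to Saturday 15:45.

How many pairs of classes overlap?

2

Sorted by start: Pilates Circuit, Barre Power, Yoga 60, Strength Bootcamp, Rowing Fusion.
Barre Power starts before Pilates Circuit ends → Pilates Circuit and Barre Power overlap.
Yoga 60 starts after Pilates Circuit ends, so Pilates Circuit has no further overlaps.
Yoga 60 starts after Barre Power ends, so Barre Power has no further overlaps.
Strength Bootcamp starts after Yoga 60 ends, so Yoga 60 has no further overlaps.
Rowing Fusion starts before Strength Bootcamp ends → Strength Bootcamp and Rowing Fusion overlap.
Overlapping pairs: Barre Power & Pilates Circuit, Rowing Fusion & Strength Bootcamp — 2 in total.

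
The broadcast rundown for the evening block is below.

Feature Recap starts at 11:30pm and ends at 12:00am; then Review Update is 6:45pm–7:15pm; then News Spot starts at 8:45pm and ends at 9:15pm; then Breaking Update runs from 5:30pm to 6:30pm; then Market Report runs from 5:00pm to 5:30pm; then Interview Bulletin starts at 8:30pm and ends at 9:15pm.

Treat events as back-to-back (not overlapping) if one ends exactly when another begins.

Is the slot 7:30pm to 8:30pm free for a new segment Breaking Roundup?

Market Report: ends 5:30pm at or before Breaking Roundup starts 7:30pm → clear.
Breaking Update: ends 6:30pm at or before Breaking Roundup starts 7:30pm → clear.
Review Update: ends 7:15pm at or before Breaking Roundup starts 7:30pm → clear.
Interview Bulletin: starts 8:30pm at or after Breaking Roundup ends 8:30pm → clear.
News Spot: starts 8:45pm at or after Breaking Roundup ends 8:30pm → clear.
Feature Recap: starts 11:30pm at or after Breaking Roundup ends 8:30pm → clear.

Yes — the slot is free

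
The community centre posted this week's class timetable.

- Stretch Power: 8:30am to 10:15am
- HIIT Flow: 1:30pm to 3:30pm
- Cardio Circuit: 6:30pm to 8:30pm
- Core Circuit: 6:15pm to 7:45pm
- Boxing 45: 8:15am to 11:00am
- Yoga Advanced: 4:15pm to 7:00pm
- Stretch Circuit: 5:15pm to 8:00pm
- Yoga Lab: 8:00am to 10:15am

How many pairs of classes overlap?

9

Sorted by start: Yoga Lab, Boxing 45, Stretch Power, HIIT Flow, Yoga Advanced, Stretch Circuit, Core Circuit, Cardio Circuit.
Boxing 45 starts before Yoga Lab ends → Yoga Lab and Boxing 45 overlap.
Stretch Power starts before Yoga Lab ends → Yoga Lab and Stretch Power overlap.
HIIT Flow starts after Yoga Lab ends; Yoga Lab is clear from here.
Stretch Power starts before Boxing 45 ends → Boxing 45 and Stretch Power overlap.
HIIT Flow starts after Boxing 45 ends; Boxing 45 is clear from here.
HIIT Flow starts after Stretch Power ends; Stretch Power is clear from here.
Yoga Advanced starts after HIIT Flow ends; HIIT Flow is clear from here.
Stretch Circuit starts before Yoga Advanced ends → Yoga Advanced and Stretch Circuit overlap.
Core Circuit starts before Yoga Advanced ends → Yoga Advanced and Core Circuit overlap.
Cardio Circuit starts before Yoga Advanced ends → Yoga Advanced and Cardio Circuit overlap.
Core Circuit starts before Stretch Circuit ends → Stretch Circuit and Core Circuit overlap.
Cardio Circuit starts before Stretch Circuit ends → Stretch Circuit and Cardio Circuit overlap.
Cardio Circuit starts before Core Circuit ends → Core Circuit and Cardio Circuit overlap.
Overlapping pairs: Boxing 45 & Stretch Power, Boxing 45 & Yoga Lab, Cardio Circuit & Core Circuit, Cardio Circuit & Stretch Circuit, Cardio Circuit & Yoga Advanced, Core Circuit & Stretch Circuit, Core Circuit & Yoga Advanced, Stretch Circuit & Yoga Advanced, Stretch Power & Yoga Lab — 9 in total.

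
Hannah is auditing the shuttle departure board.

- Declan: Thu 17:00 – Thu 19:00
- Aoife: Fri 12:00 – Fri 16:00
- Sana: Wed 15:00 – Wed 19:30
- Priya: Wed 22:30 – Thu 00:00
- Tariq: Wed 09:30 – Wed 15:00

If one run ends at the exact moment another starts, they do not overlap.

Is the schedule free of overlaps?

Two intervals overlap when each starts before the other ends.
Sorted by start: Tariq, Sana, Priya, Declan, Aoife.
Sana starts exactly when Tariq ends (back-to-back, no overlap), so Tariq has no further overlaps.
Priya starts after Sana ends, so Sana has no further overlaps.
Declan starts after Priya ends, so Priya has no further overlaps.
Aoife starts after Declan ends.
Every pair is clear; the schedule has no overlaps.

Yes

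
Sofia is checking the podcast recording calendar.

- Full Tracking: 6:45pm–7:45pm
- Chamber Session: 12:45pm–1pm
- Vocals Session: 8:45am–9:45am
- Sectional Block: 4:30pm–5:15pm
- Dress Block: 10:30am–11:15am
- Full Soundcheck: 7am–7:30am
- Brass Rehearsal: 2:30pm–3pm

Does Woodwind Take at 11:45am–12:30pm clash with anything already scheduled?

Full Soundcheck: ends 7:30am at or before Woodwind Take starts 11:45am → clear.
Vocals Session: ends 9:45am at or before Woodwind Take starts 11:45am → clear.
Dress Block: ends 11:15am at or before Woodwind Take starts 11:45am → clear.
Chamber Session: starts 12:45pm at or after Woodwind Take ends 12:30pm → clear.
Brass Rehearsal: starts 2:30pm at or after Woodwind Take ends 12:30pm → clear.
Sectional Block: starts 4:30pm at or after Woodwind Take ends 12:30pm → clear.
Full Tracking: starts 6:45pm at or after Woodwind Take ends 12:30pm → clear.

No — it doesn't clash with anything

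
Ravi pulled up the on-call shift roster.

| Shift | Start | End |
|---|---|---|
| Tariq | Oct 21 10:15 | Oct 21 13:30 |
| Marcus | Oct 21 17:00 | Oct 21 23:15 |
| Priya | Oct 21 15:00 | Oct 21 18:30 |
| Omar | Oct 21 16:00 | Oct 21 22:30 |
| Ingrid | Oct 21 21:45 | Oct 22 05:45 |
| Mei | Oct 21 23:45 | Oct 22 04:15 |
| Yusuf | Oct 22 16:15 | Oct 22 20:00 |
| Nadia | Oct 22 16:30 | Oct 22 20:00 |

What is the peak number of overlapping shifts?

Sort all start/end points and keep a running count:
Oct 21 10:15 start Tariq → 1
Oct 21 13:30 end Tariq → 0
Oct 21 15:00 start Priya → 1
Oct 21 16:00 start Omar → 2
Oct 21 17:00 start Marcus → 3
Oct 21 18:30 end Priya → 2
Oct 21 21:45 start Ingrid → 3
Oct 21 22:30 end Omar → 2
Oct 21 23:15 end Marcus → 1
Oct 21 23:45 start Mei → 2
Oct 22 04:15 end Mei → 1
Oct 22 05:45 end Ingrid → 0
Oct 22 16:15 start Yusuf → 1
Oct 22 16:30 start Nadia → 2
Oct 22 20:00 end Nadia → 1
Oct 22 20:00 end Yusuf → 0
Peak is 3, at Oct 21 17:00 (Marcus, Omar, Priya).

3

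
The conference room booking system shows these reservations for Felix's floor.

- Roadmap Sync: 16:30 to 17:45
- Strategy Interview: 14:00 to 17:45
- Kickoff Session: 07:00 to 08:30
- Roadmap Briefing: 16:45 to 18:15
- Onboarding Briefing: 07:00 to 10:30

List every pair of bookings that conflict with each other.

Check each pair: they overlap iff neither finishes before the other starts.
Sorted by start: Kickoff Session, Onboarding Briefing, Strategy Interview, Roadmap Sync, Roadmap Briefing.
Onboarding Briefing starts before Kickoff Session ends → Kickoff Session and Onboarding Briefing overlap.
Strategy Interview starts after Kickoff Session ends; Kickoff Session is clear from here.
Strategy Interview starts after Onboarding Briefing ends; Onboarding Briefing is clear from here.
Roadmap Sync starts before Strategy Interview ends → Strategy Interview and Roadmap Sync overlap.
Roadmap Briefing starts before Strategy Interview ends → Strategy Interview and Roadmap Briefing overlap.
Roadmap Briefing starts before Roadmap Sync ends → Roadmap Sync and Roadmap Briefing overlap.

Kickoff Session & Onboarding Briefing, Roadmap Briefing & Roadmap Sync, Roadmap Briefing & Strategy Interview, Roadmap Sync & Strategy Interview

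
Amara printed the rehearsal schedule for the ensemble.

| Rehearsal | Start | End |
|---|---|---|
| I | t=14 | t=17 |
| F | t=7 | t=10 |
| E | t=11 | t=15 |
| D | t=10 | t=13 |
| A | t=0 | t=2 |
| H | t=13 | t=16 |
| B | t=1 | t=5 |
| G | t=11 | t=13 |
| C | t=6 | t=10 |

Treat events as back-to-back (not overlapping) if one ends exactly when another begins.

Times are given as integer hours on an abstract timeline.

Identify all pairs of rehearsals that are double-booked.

A & B, C & F, D & E, D & G, E & G, E & H, E & I, H & I

Sorted by start: A, B, C, F, D, E, G, H, I.
B starts before A ends → A and B overlap.
C starts after A ends, so A has no further overlaps.
C starts after B ends, so B has no further overlaps.
F starts before C ends → C and F overlap.
D starts exactly when C ends (back-to-back, no overlap), so C has no further overlaps.
D starts exactly when F ends (back-to-back, no overlap), so F has no further overlaps.
E starts before D ends → D and E overlap.
G starts before D ends → D and G overlap.
H starts exactly when D ends (back-to-back, no overlap), so D has no further overlaps.
G starts before E ends → E and G overlap.
H starts before E ends → E and H overlap.
I starts before E ends → E and I overlap.
H starts exactly when G ends (back-to-back, no overlap), so G has no further overlaps.
I starts before H ends → H and I overlap.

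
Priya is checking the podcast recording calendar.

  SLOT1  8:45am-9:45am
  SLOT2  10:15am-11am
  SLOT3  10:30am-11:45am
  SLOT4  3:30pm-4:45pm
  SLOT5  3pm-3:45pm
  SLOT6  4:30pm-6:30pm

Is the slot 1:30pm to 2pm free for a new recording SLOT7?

Yes — the slot is free

SLOT1: ends 9:45am at or before SLOT7 starts 1:30pm → clear.
SLOT2: ends 11am at or before SLOT7 starts 1:30pm → clear.
SLOT3: ends 11:45am at or before SLOT7 starts 1:30pm → clear.
SLOT5: starts 3pm at or after SLOT7 ends 2pm → clear.
SLOT4: starts 3:30pm at or after SLOT7 ends 2pm → clear.
SLOT6: starts 4:30pm at or after SLOT7 ends 2pm → clear.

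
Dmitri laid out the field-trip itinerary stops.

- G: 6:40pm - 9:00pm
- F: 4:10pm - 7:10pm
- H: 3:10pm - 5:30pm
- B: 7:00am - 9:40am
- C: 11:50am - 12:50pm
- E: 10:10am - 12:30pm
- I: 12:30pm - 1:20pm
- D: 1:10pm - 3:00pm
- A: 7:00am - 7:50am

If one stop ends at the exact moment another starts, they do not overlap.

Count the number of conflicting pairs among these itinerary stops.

Sorted by start: A, B, E, C, I, D, H, F, G.
B starts before A ends → A and B overlap.
E starts after A ends, so A has no further overlaps.
E starts after B ends, so B has no further overlaps.
C starts before E ends → E and C overlap.
I starts exactly when E ends (back-to-back, no overlap), so E has no further overlaps.
I starts before C ends → C and I overlap.
D starts after C ends, so C has no further overlaps.
D starts before I ends → I and D overlap.
H starts after I ends, so I has no further overlaps.
H starts after D ends, so D has no further overlaps.
F starts before H ends → H and F overlap.
G starts after H ends.
G starts before F ends → F and G overlap.
Overlapping pairs: A & B, C & E, C & I, D & I, F & G, F & H — 6 in total.

6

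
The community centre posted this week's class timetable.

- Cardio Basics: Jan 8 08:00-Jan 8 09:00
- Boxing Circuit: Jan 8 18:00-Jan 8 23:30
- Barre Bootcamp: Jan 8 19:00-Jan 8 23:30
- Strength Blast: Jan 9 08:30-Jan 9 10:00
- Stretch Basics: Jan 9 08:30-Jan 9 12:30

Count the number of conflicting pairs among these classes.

2

Sorted by start: Cardio Basics, Boxing Circuit, Barre Bootcamp, Strength Blast, Stretch Basics.
Boxing Circuit starts after Cardio Basics ends — done with Cardio Basics.
Barre Bootcamp starts before Boxing Circuit ends → Boxing Circuit and Barre Bootcamp overlap.
Strength Blast starts after Boxing Circuit ends — done with Boxing Circuit.
Strength Blast starts after Barre Bootcamp ends — done with Barre Bootcamp.
Stretch Basics starts before Strength Blast ends → Strength Blast and Stretch Basics overlap.
Overlapping pairs: Barre Bootcamp & Boxing Circuit, Strength Blast & Stretch Basics — 2 in total.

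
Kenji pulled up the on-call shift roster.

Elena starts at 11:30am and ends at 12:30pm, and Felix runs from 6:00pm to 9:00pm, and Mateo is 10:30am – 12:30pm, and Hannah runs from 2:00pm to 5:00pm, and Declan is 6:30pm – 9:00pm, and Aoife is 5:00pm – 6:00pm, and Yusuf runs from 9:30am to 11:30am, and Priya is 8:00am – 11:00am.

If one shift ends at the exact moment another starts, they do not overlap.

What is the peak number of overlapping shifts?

Sort all start/end points and keep a running count:
8:00am start Priya → 1
9:30am start Yusuf → 2
10:30am start Mateo → 3
11:00am end Priya → 2
11:30am end Yusuf → 1
11:30am start Elena → 2
12:30pm end Elena → 1
12:30pm end Mateo → 0
2:00pm start Hannah → 1
5:00pm end Hannah → 0
5:00pm start Aoife → 1
6:00pm end Aoife → 0
6:00pm start Felix → 1
6:30pm start Declan → 2
9:00pm end Declan → 1
9:00pm end Felix → 0
Peak is 3, at 10:30am (Mateo, Priya, Yusuf).

3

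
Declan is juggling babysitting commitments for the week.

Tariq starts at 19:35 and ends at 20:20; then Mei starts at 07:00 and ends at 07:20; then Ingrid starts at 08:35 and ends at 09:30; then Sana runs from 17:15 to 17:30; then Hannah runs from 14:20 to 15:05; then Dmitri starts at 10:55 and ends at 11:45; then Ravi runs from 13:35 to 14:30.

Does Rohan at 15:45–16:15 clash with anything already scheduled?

Mei: ends 07:20 at or before Rohan starts 15:45 → clear.
Ingrid: ends 09:30 at or before Rohan starts 15:45 → clear.
Dmitri: ends 11:45 at or before Rohan starts 15:45 → clear.
Ravi: ends 14:30 at or before Rohan starts 15:45 → clear.
Hannah: ends 15:05 at or before Rohan starts 15:45 → clear.
Sana: starts 17:15 at or after Rohan ends 16:15 → clear.
Tariq: starts 19:35 at or after Rohan ends 16:15 → clear.

No — it doesn't clash with anything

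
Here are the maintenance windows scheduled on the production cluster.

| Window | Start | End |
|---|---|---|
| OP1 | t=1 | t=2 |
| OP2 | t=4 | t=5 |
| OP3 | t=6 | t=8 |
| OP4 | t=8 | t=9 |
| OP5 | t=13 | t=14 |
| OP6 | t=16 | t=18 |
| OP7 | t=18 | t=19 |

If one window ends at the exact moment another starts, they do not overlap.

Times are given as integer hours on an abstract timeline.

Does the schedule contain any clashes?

Sorted by start: OP1, OP2, OP3, OP4, OP5, OP6, OP7.
OP2 starts after OP1 ends; OP1 is clear from here.
OP3 starts after OP2 ends; OP2 is clear from here.
OP4 starts exactly when OP3 ends (back-to-back, no overlap); OP3 is clear from here.
OP5 starts after OP4 ends; OP4 is clear from here.
OP6 starts after OP5 ends; OP5 is clear from here.
OP7 starts exactly when OP6 ends (back-to-back, no overlap).
Every pair is clear; the schedule has no overlaps.

No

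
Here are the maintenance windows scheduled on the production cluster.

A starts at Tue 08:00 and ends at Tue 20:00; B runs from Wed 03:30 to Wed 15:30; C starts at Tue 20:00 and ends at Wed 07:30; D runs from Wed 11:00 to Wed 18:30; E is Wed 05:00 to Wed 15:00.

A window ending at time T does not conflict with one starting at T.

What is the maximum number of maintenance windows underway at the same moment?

3

Sweep the timeline, counting +1 at each start and −1 at each end (ends before starts at a tie):
Tue 08:00 start A → 1
Tue 20:00 end A → 0
Tue 20:00 start C → 1
Wed 03:30 start B → 2
Wed 05:00 start E → 3
Wed 07:30 end C → 2
Wed 11:00 start D → 3
Wed 15:00 end E → 2
Wed 15:30 end B → 1
Wed 18:30 end D → 0
Peak is 3, at Wed 05:00 (B, C, E).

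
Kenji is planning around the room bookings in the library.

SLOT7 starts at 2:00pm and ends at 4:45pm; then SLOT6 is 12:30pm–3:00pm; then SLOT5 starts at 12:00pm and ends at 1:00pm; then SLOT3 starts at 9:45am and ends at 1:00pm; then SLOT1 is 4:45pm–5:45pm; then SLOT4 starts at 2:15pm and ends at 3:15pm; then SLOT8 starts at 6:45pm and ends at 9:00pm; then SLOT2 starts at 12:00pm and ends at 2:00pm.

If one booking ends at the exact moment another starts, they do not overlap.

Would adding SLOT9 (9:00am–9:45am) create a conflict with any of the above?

SLOT3: starts 9:45am at or after SLOT9 ends 9:45am → clear.
SLOT2: starts 12:00pm at or after SLOT9 ends 9:45am → clear.
SLOT5: starts 12:00pm at or after SLOT9 ends 9:45am → clear.
SLOT6: starts 12:30pm at or after SLOT9 ends 9:45am → clear.
SLOT7: starts 2:00pm at or after SLOT9 ends 9:45am → clear.
SLOT4: starts 2:15pm at or after SLOT9 ends 9:45am → clear.
SLOT1: starts 4:45pm at or after SLOT9 ends 9:45am → clear.
SLOT8: starts 6:45pm at or after SLOT9 ends 9:45am → clear.

No — it doesn't clash with anything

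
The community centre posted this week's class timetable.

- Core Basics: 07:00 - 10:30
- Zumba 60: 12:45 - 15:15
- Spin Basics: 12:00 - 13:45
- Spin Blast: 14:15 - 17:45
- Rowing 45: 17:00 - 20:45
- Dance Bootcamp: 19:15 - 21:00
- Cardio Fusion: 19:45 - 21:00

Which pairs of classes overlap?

Cardio Fusion & Dance Bootcamp, Cardio Fusion & Rowing 45, Dance Bootcamp & Rowing 45, Rowing 45 & Spin Blast, Spin Basics & Zumba 60, Spin Blast & Zumba 60

Sorted by start: Core Basics, Spin Basics, Zumba 60, Spin Blast, Rowing 45, Dance Bootcamp, Cardio Fusion.
Spin Basics starts after Core Basics ends — done with Core Basics.
Zumba 60 starts before Spin Basics ends → Spin Basics and Zumba 60 overlap.
Spin Blast starts after Spin Basics ends — done with Spin Basics.
Spin Blast starts before Zumba 60 ends → Zumba 60 and Spin Blast overlap.
Rowing 45 starts after Zumba 60 ends — done with Zumba 60.
Rowing 45 starts before Spin Blast ends → Spin Blast and Rowing 45 overlap.
Dance Bootcamp starts after Spin Blast ends — done with Spin Blast.
Dance Bootcamp starts before Rowing 45 ends → Rowing 45 and Dance Bootcamp overlap.
Cardio Fusion starts before Rowing 45 ends → Rowing 45 and Cardio Fusion overlap.
Cardio Fusion starts before Dance Bootcamp ends → Dance Bootcamp and Cardio Fusion overlap.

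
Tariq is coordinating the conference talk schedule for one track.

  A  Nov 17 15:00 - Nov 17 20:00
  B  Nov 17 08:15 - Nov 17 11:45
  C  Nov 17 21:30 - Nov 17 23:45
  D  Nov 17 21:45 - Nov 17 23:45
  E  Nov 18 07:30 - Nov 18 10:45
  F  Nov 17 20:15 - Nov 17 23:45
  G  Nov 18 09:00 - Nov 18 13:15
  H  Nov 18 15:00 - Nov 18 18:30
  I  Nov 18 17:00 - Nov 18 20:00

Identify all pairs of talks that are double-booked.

Sorted by start: B, A, F, C, D, E, G, H, I.
A starts after B ends; B is clear from here.
F starts after A ends; A is clear from here.
C starts before F ends → F and C overlap.
D starts before F ends → F and D overlap.
E starts after F ends; F is clear from here.
D starts before C ends → C and D overlap.
E starts after C ends; C is clear from here.
E starts after D ends; D is clear from here.
G starts before E ends → E and G overlap.
H starts after E ends; E is clear from here.
H starts after G ends; G is clear from here.
I starts before H ends → H and I overlap.

C & D, C & F, D & F, E & G, H & I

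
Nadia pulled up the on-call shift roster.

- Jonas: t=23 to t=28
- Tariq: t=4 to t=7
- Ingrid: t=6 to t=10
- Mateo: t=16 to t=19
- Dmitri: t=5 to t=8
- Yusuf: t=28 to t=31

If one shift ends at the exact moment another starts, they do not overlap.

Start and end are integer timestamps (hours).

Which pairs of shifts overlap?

Dmitri & Ingrid, Dmitri & Tariq, Ingrid & Tariq

Sorted by start: Tariq, Dmitri, Ingrid, Mateo, Jonas, Yusuf.
Dmitri starts before Tariq ends → Tariq and Dmitri overlap.
Ingrid starts before Tariq ends → Tariq and Ingrid overlap.
Mateo starts after Tariq ends; Tariq is clear from here.
Ingrid starts before Dmitri ends → Dmitri and Ingrid overlap.
Mateo starts after Dmitri ends; Dmitri is clear from here.
Mateo starts after Ingrid ends; Ingrid is clear from here.
Jonas starts after Mateo ends; Mateo is clear from here.
Yusuf starts exactly when Jonas ends (back-to-back, no overlap).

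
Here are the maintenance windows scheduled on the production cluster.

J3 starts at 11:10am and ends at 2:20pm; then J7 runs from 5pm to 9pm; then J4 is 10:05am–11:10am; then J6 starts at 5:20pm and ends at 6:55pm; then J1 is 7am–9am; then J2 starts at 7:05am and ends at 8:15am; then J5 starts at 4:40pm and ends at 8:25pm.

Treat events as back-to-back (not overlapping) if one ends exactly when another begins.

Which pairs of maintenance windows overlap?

Two intervals overlap when each starts before the other ends.
Sorted by start: J1, J2, J4, J3, J5, J7, J6.
J2 starts before J1 ends → J1 and J2 overlap.
J4 starts after J1 ends, so nothing later overlaps J1 either.
J4 starts after J2 ends, so nothing later overlaps J2 either.
J3 starts exactly when J4 ends (back-to-back, no overlap), so nothing later overlaps J4 either.
J5 starts after J3 ends, so nothing later overlaps J3 either.
J7 starts before J5 ends → J5 and J7 overlap.
J6 starts before J5 ends → J5 and J6 overlap.
J6 starts before J7 ends → J7 and J6 overlap.

J1 & J2, J5 & J6, J5 & J7, J6 & J7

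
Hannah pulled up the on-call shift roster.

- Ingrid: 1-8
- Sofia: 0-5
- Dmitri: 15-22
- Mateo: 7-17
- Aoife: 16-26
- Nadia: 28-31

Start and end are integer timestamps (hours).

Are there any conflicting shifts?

Sorted by start: Sofia, Ingrid, Mateo, Dmitri, Aoife, Nadia.
Ingrid starts before Sofia ends → Sofia and Ingrid overlap.
That's a conflict, so the schedule is not conflict-free.

Yes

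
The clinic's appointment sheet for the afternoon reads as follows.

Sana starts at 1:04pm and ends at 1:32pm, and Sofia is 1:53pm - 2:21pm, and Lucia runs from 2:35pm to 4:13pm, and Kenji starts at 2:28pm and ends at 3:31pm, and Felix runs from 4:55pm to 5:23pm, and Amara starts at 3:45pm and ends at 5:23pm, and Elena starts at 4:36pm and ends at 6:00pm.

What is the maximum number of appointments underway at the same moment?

Walk through starts and ends in time order (an end at T is processed before a start at T):
1:04pm start Sana → 1
1:32pm end Sana → 0
1:53pm start Sofia → 1
2:21pm end Sofia → 0
2:28pm start Kenji → 1
2:35pm start Lucia → 2
3:31pm end Kenji → 1
3:45pm start Amara → 2
4:13pm end Lucia → 1
4:36pm start Elena → 2
4:55pm start Felix → 3
5:23pm end Amara → 2
5:23pm end Felix → 1
6:00pm end Elena → 0
Peak is 3, at 4:55pm (Amara, Elena, Felix).

3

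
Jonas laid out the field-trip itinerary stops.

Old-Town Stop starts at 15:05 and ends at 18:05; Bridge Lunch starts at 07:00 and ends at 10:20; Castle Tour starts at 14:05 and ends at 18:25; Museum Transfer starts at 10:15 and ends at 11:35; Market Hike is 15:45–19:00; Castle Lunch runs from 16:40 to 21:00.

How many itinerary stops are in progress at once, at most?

Sort all start/end points and keep a running count:
07:00 start Bridge Lunch → 1
10:15 start Museum Transfer → 2
10:20 end Bridge Lunch → 1
11:35 end Museum Transfer → 0
14:05 start Castle Tour → 1
15:05 start Old-Town Stop → 2
15:45 start Market Hike → 3
16:40 start Castle Lunch → 4
18:05 end Old-Town Stop → 3
18:25 end Castle Tour → 2
19:00 end Market Hike → 1
21:00 end Castle Lunch → 0
Peak is 4, at 16:40 (Castle Lunch, Castle Tour, Market Hike, Old-Town Stop).

4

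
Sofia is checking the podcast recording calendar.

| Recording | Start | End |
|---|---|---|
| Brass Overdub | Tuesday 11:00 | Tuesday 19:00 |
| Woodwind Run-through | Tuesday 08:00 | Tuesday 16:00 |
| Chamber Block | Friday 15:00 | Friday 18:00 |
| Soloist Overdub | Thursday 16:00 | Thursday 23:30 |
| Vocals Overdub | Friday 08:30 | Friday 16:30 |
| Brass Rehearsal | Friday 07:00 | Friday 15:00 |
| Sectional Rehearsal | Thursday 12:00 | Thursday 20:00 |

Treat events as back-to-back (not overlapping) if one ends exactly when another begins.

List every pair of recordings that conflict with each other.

Brass Overdub & Woodwind Run-through, Brass Rehearsal & Vocals Overdub, Chamber Block & Vocals Overdub, Sectional Rehearsal & Soloist Overdub

Sorted by start: Woodwind Run-through, Brass Overdub, Sectional Rehearsal, Soloist Overdub, Brass Rehearsal, Vocals Overdub, Chamber Block.
Brass Overdub starts before Woodwind Run-through ends → Woodwind Run-through and Brass Overdub overlap.
Sectional Rehearsal starts after Woodwind Run-through ends, so Woodwind Run-through has no further overlaps.
Sectional Rehearsal starts after Brass Overdub ends, so Brass Overdub has no further overlaps.
Soloist Overdub starts before Sectional Rehearsal ends → Sectional Rehearsal and Soloist Overdub overlap.
Brass Rehearsal starts after Sectional Rehearsal ends, so Sectional Rehearsal has no further overlaps.
Brass Rehearsal starts after Soloist Overdub ends, so Soloist Overdub has no further overlaps.
Vocals Overdub starts before Brass Rehearsal ends → Brass Rehearsal and Vocals Overdub overlap.
Chamber Block starts exactly when Brass Rehearsal ends (back-to-back, no overlap).
Chamber Block starts before Vocals Overdub ends → Vocals Overdub and Chamber Block overlap.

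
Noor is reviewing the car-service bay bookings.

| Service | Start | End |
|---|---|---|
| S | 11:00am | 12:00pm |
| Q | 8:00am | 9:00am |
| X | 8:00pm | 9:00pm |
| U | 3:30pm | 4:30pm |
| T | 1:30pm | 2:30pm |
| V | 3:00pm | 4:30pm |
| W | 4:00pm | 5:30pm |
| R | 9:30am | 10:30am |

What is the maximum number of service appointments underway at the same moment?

Walk through starts and ends in time order (an end at T is processed before a start at T):
8:00am start Q → 1
9:00am end Q → 0
9:30am start R → 1
10:30am end R → 0
11:00am start S → 1
12:00pm end S → 0
1:30pm start T → 1
2:30pm end T → 0
3:00pm start V → 1
3:30pm start U → 2
4:00pm start W → 3
4:30pm end U → 2
4:30pm end V → 1
5:30pm end W → 0
8:00pm start X → 1
9:00pm end X → 0
Peak is 3, at 4:00pm (U, V, W).

3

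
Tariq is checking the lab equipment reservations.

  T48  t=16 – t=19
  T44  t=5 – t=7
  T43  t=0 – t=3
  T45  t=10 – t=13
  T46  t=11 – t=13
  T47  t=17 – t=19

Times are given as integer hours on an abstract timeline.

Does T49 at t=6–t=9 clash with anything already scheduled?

Yes — it overlaps T44

T43: ends t=3 at or before T49 starts t=6 → clear.
T44: starts t=5 before T49 ends t=9, and ends t=7 after T49 starts t=6 → overlap.
T45: starts t=10 at or after T49 ends t=9 → clear.
T46: starts t=11 at or after T49 ends t=9 → clear.
T48: starts t=16 at or after T49 ends t=9 → clear.
T47: starts t=17 at or after T49 ends t=9 → clear.
T49 overlaps T44.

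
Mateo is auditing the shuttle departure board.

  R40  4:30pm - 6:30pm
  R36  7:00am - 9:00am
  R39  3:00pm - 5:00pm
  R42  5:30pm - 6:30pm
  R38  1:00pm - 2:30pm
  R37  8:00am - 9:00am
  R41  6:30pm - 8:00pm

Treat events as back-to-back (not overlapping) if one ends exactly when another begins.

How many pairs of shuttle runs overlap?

3

Two intervals overlap when each starts before the other ends.
Sorted by start: R36, R37, R38, R39, R40, R42, R41.
R37 starts before R36 ends → R36 and R37 overlap.
R38 starts after R36 ends, so nothing later overlaps R36 either.
R38 starts after R37 ends, so nothing later overlaps R37 either.
R39 starts after R38 ends, so nothing later overlaps R38 either.
R40 starts before R39 ends → R39 and R40 overlap.
R42 starts after R39 ends, so nothing later overlaps R39 either.
R42 starts before R40 ends → R40 and R42 overlap.
R41 starts exactly when R40 ends (back-to-back, no overlap).
R41 starts exactly when R42 ends (back-to-back, no overlap).
Overlapping pairs: R36 & R37, R39 & R40, R40 & R42 — 3 in total.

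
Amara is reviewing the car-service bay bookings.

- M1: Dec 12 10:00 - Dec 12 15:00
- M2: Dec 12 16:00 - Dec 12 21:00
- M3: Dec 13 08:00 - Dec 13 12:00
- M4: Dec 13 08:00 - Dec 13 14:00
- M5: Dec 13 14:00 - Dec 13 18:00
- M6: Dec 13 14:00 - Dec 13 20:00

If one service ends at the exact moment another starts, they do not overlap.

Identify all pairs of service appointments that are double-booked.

M3 & M4, M5 & M6

Sorted by start: M1, M2, M3, M4, M5, M6.
M2 starts after M1 ends — done with M1.
M3 starts after M2 ends — done with M2.
M4 starts before M3 ends → M3 and M4 overlap.
M5 starts after M3 ends — done with M3.
M5 starts exactly when M4 ends (back-to-back, no overlap) — done with M4.
M6 starts before M5 ends → M5 and M6 overlap.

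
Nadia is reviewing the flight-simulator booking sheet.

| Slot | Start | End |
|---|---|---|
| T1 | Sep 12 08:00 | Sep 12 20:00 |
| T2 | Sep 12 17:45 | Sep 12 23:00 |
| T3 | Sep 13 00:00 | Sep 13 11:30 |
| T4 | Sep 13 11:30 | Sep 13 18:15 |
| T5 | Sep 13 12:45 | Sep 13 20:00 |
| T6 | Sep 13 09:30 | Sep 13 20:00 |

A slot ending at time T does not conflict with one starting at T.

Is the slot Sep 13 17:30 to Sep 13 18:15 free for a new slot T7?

No — it overlaps T4, T5, T6

T1: ends Sep 12 20:00 at or before T7 starts Sep 13 17:30 → clear.
T2: ends Sep 12 23:00 at or before T7 starts Sep 13 17:30 → clear.
T3: ends Sep 13 11:30 at or before T7 starts Sep 13 17:30 → clear.
T6: starts Sep 13 09:30 before T7 ends Sep 13 18:15, and ends Sep 13 20:00 after T7 starts Sep 13 17:30 → overlap.
T4: starts Sep 13 11:30 before T7 ends Sep 13 18:15, and ends Sep 13 18:15 after T7 starts Sep 13 17:30 → overlap.
T5: starts Sep 13 12:45 before T7 ends Sep 13 18:15, and ends Sep 13 20:00 after T7 starts Sep 13 17:30 → overlap.
T7 overlaps T4, T5, T6.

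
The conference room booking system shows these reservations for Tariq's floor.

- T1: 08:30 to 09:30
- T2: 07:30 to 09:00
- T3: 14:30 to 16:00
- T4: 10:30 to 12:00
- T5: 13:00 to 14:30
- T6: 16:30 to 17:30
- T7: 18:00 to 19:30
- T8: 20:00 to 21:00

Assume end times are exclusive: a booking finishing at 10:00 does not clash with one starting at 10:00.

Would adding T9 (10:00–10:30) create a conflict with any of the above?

No — it doesn't clash with anything

T2: ends 09:00 at or before T9 starts 10:00 → clear.
T1: ends 09:30 at or before T9 starts 10:00 → clear.
T4: starts 10:30 at or after T9 ends 10:30 → clear.
T5: starts 13:00 at or after T9 ends 10:30 → clear.
T3: starts 14:30 at or after T9 ends 10:30 → clear.
T6: starts 16:30 at or after T9 ends 10:30 → clear.
T7: starts 18:00 at or after T9 ends 10:30 → clear.
T8: starts 20:00 at or after T9 ends 10:30 → clear.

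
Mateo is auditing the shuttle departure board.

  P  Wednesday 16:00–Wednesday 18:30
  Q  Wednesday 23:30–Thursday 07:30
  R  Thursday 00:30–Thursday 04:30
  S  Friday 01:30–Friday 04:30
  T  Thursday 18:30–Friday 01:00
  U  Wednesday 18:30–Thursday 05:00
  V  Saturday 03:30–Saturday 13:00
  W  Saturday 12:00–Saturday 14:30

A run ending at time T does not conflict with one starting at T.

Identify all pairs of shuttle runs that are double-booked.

Q & R, Q & U, R & U, V & W

Check each pair: they overlap iff neither finishes before the other starts.
Sorted by start: P, U, Q, R, T, S, V, W.
U starts exactly when P ends (back-to-back, no overlap); P is clear from here.
Q starts before U ends → U and Q overlap.
R starts before U ends → U and R overlap.
T starts after U ends; U is clear from here.
R starts before Q ends → Q and R overlap.
T starts after Q ends; Q is clear from here.
T starts after R ends; R is clear from here.
S starts after T ends; T is clear from here.
V starts after S ends; S is clear from here.
W starts before V ends → V and W overlap.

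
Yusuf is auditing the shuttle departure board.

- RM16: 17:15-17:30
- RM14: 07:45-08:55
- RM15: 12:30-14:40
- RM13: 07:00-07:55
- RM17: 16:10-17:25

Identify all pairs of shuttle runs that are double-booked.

Check each pair: they overlap iff neither finishes before the other starts.
Sorted by start: RM13, RM14, RM15, RM17, RM16.
RM14 starts before RM13 ends → RM13 and RM14 overlap.
RM15 starts after RM13 ends; RM13 is clear from here.
RM15 starts after RM14 ends; RM14 is clear from here.
RM17 starts after RM15 ends; RM15 is clear from here.
RM16 starts before RM17 ends → RM17 and RM16 overlap.

RM13 & RM14, RM16 & RM17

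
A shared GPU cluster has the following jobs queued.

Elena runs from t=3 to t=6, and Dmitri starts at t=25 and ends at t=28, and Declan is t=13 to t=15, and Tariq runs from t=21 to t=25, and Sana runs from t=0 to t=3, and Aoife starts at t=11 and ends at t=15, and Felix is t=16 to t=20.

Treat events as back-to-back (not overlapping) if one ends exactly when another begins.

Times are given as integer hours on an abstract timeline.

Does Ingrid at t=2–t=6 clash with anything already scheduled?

Sana: starts t=0 before Ingrid ends t=6, and ends t=3 after Ingrid starts t=2 → overlap.
Elena: starts t=3 before Ingrid ends t=6, and ends t=6 after Ingrid starts t=2 → overlap.
Aoife: starts t=11 at or after Ingrid ends t=6 → clear.
Declan: starts t=13 at or after Ingrid ends t=6 → clear.
Felix: starts t=16 at or after Ingrid ends t=6 → clear.
Tariq: starts t=21 at or after Ingrid ends t=6 → clear.
Dmitri: starts t=25 at or after Ingrid ends t=6 → clear.
Ingrid overlaps Elena, Sana.

Yes — it overlaps Elena, Sana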